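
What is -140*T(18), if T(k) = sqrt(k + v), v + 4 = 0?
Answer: -140*sqrt(14) ≈ -523.83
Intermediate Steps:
v = -4 (v = -4 + 0 = -4)
T(k) = sqrt(-4 + k) (T(k) = sqrt(k - 4) = sqrt(-4 + k))
-140*T(18) = -140*sqrt(-4 + 18) = -140*sqrt(14)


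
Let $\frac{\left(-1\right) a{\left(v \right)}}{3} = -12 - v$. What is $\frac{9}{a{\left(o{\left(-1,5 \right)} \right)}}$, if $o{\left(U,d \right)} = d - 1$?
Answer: $\frac{3}{16} \approx 0.1875$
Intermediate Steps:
$o{\left(U,d \right)} = -1 + d$
$a{\left(v \right)} = 36 + 3 v$ ($a{\left(v \right)} = - 3 \left(-12 - v\right) = 36 + 3 v$)
$\frac{9}{a{\left(o{\left(-1,5 \right)} \right)}} = \frac{9}{36 + 3 \left(-1 + 5\right)} = \frac{9}{36 + 3 \cdot 4} = \frac{9}{36 + 12} = \frac{9}{48} = 9 \cdot \frac{1}{48} = \frac{3}{16}$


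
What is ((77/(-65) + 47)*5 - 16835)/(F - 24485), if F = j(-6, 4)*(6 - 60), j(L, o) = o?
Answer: 215877/321113 ≈ 0.67228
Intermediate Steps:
F = -216 (F = 4*(6 - 60) = 4*(-54) = -216)
((77/(-65) + 47)*5 - 16835)/(F - 24485) = ((77/(-65) + 47)*5 - 16835)/(-216 - 24485) = ((77*(-1/65) + 47)*5 - 16835)/(-24701) = ((-77/65 + 47)*5 - 16835)*(-1/24701) = ((2978/65)*5 - 16835)*(-1/24701) = (2978/13 - 16835)*(-1/24701) = -215877/13*(-1/24701) = 215877/321113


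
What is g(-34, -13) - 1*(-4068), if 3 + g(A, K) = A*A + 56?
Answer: 5277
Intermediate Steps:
g(A, K) = 53 + A**2 (g(A, K) = -3 + (A*A + 56) = -3 + (A**2 + 56) = -3 + (56 + A**2) = 53 + A**2)
g(-34, -13) - 1*(-4068) = (53 + (-34)**2) - 1*(-4068) = (53 + 1156) + 4068 = 1209 + 4068 = 5277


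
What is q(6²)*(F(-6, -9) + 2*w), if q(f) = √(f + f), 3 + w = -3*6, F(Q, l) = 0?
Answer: -252*√2 ≈ -356.38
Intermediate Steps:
w = -21 (w = -3 - 3*6 = -3 - 18 = -21)
q(f) = √2*√f (q(f) = √(2*f) = √2*√f)
q(6²)*(F(-6, -9) + 2*w) = (√2*√(6²))*(0 + 2*(-21)) = (√2*√36)*(0 - 42) = (√2*6)*(-42) = (6*√2)*(-42) = -252*√2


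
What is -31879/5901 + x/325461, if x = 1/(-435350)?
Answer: -1505639286732517/278703140970450 ≈ -5.4023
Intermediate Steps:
x = -1/435350 ≈ -2.2970e-6
-31879/5901 + x/325461 = -31879/5901 - 1/435350/325461 = -31879*1/5901 - 1/435350*1/325461 = -31879/5901 - 1/141689446350 = -1505639286732517/278703140970450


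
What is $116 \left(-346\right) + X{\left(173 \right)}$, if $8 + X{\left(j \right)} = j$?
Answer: $-39971$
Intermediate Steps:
$X{\left(j \right)} = -8 + j$
$116 \left(-346\right) + X{\left(173 \right)} = 116 \left(-346\right) + \left(-8 + 173\right) = -40136 + 165 = -39971$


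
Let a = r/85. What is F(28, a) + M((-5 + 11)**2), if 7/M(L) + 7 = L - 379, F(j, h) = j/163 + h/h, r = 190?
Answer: 9387/8150 ≈ 1.1518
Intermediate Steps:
a = 38/17 (a = 190/85 = 190*(1/85) = 38/17 ≈ 2.2353)
F(j, h) = 1 + j/163 (F(j, h) = j*(1/163) + 1 = j/163 + 1 = 1 + j/163)
M(L) = 7/(-386 + L) (M(L) = 7/(-7 + (L - 379)) = 7/(-7 + (-379 + L)) = 7/(-386 + L))
F(28, a) + M((-5 + 11)**2) = (1 + (1/163)*28) + 7/(-386 + (-5 + 11)**2) = (1 + 28/163) + 7/(-386 + 6**2) = 191/163 + 7/(-386 + 36) = 191/163 + 7/(-350) = 191/163 + 7*(-1/350) = 191/163 - 1/50 = 9387/8150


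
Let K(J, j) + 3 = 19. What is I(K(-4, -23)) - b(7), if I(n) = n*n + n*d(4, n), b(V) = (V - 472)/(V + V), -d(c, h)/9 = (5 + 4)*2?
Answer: -32239/14 ≈ -2302.8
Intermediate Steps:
K(J, j) = 16 (K(J, j) = -3 + 19 = 16)
d(c, h) = -162 (d(c, h) = -9*(5 + 4)*2 = -81*2 = -9*18 = -162)
b(V) = (-472 + V)/(2*V) (b(V) = (-472 + V)/((2*V)) = (-472 + V)*(1/(2*V)) = (-472 + V)/(2*V))
I(n) = n² - 162*n (I(n) = n*n + n*(-162) = n² - 162*n)
I(K(-4, -23)) - b(7) = 16*(-162 + 16) - (-472 + 7)/(2*7) = 16*(-146) - (-465)/(2*7) = -2336 - 1*(-465/14) = -2336 + 465/14 = -32239/14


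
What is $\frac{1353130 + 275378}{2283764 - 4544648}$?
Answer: $- \frac{135709}{188407} \approx -0.7203$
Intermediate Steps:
$\frac{1353130 + 275378}{2283764 - 4544648} = \frac{1628508}{-2260884} = 1628508 \left(- \frac{1}{2260884}\right) = - \frac{135709}{188407}$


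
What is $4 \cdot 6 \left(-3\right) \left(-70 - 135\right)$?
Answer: $14760$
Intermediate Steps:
$4 \cdot 6 \left(-3\right) \left(-70 - 135\right) = 24 \left(-3\right) \left(-205\right) = \left(-72\right) \left(-205\right) = 14760$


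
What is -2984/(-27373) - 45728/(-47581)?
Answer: 1393694248/1302434713 ≈ 1.0701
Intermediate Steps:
-2984/(-27373) - 45728/(-47581) = -2984*(-1/27373) - 45728*(-1/47581) = 2984/27373 + 45728/47581 = 1393694248/1302434713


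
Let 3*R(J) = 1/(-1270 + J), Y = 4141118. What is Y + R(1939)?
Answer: 8311223827/2007 ≈ 4.1411e+6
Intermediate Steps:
R(J) = 1/(3*(-1270 + J))
Y + R(1939) = 4141118 + 1/(3*(-1270 + 1939)) = 4141118 + (⅓)/669 = 4141118 + (⅓)*(1/669) = 4141118 + 1/2007 = 8311223827/2007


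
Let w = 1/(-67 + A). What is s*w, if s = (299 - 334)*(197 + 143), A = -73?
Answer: 85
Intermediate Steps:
w = -1/140 (w = 1/(-67 - 73) = 1/(-140) = -1/140 ≈ -0.0071429)
s = -11900 (s = -35*340 = -11900)
s*w = -11900*(-1/140) = 85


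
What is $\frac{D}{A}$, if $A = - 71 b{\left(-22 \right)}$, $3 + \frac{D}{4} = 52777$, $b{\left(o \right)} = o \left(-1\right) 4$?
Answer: $- \frac{26387}{781} \approx -33.786$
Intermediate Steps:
$b{\left(o \right)} = - 4 o$ ($b{\left(o \right)} = - o 4 = - 4 o$)
$D = 211096$ ($D = -12 + 4 \cdot 52777 = -12 + 211108 = 211096$)
$A = -6248$ ($A = - 71 \left(\left(-4\right) \left(-22\right)\right) = \left(-71\right) 88 = -6248$)
$\frac{D}{A} = \frac{211096}{-6248} = 211096 \left(- \frac{1}{6248}\right) = - \frac{26387}{781}$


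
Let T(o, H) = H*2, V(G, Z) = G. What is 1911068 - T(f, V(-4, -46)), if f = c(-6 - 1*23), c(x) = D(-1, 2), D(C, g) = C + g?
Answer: 1911076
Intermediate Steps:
c(x) = 1 (c(x) = -1 + 2 = 1)
f = 1
T(o, H) = 2*H
1911068 - T(f, V(-4, -46)) = 1911068 - 2*(-4) = 1911068 - 1*(-8) = 1911068 + 8 = 1911076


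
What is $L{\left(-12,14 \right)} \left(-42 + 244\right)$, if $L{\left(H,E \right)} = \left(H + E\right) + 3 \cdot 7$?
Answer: $4646$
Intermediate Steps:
$L{\left(H,E \right)} = 21 + E + H$ ($L{\left(H,E \right)} = \left(E + H\right) + 21 = 21 + E + H$)
$L{\left(-12,14 \right)} \left(-42 + 244\right) = \left(21 + 14 - 12\right) \left(-42 + 244\right) = 23 \cdot 202 = 4646$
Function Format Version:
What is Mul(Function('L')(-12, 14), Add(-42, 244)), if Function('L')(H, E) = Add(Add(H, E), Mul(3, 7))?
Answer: 4646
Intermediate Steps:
Function('L')(H, E) = Add(21, E, H) (Function('L')(H, E) = Add(Add(E, H), 21) = Add(21, E, H))
Mul(Function('L')(-12, 14), Add(-42, 244)) = Mul(Add(21, 14, -12), Add(-42, 244)) = Mul(23, 202) = 4646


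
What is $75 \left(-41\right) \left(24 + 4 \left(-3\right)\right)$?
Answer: $-36900$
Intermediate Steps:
$75 \left(-41\right) \left(24 + 4 \left(-3\right)\right) = - 3075 \left(24 - 12\right) = \left(-3075\right) 12 = -36900$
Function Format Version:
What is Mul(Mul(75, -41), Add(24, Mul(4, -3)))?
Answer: -36900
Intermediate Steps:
Mul(Mul(75, -41), Add(24, Mul(4, -3))) = Mul(-3075, Add(24, -12)) = Mul(-3075, 12) = -36900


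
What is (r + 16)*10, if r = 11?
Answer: 270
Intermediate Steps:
(r + 16)*10 = (11 + 16)*10 = 27*10 = 270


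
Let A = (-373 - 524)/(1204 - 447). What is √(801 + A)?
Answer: 2*√114583305/757 ≈ 28.281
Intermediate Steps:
A = -897/757 ≈ -1.1849
√(801 + A) = √(801 - 897/757) = √(605460/757) = 2*√114583305/757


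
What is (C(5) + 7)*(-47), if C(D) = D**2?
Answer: -1504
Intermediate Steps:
(C(5) + 7)*(-47) = (5**2 + 7)*(-47) = (25 + 7)*(-47) = 32*(-47) = -1504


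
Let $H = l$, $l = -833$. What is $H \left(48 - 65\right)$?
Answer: $14161$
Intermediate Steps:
$H = -833$
$H \left(48 - 65\right) = - 833 \left(48 - 65\right) = \left(-833\right) \left(-17\right) = 14161$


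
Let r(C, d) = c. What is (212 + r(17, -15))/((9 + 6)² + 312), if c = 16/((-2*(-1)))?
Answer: 220/537 ≈ 0.40968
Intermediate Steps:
c = 8 (c = 16/2 = 16*(½) = 8)
r(C, d) = 8
(212 + r(17, -15))/((9 + 6)² + 312) = (212 + 8)/((9 + 6)² + 312) = 220/(15² + 312) = 220/(225 + 312) = 220/537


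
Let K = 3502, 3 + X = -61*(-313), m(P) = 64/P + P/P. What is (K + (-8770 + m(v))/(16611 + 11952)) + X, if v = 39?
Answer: 25166174617/1113957 ≈ 22592.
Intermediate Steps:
m(P) = 1 + 64/P (m(P) = 64/P + 1 = 1 + 64/P)
X = 19090 (X = -3 - 61*(-313) = -3 + 19093 = 19090)
(K + (-8770 + m(v))/(16611 + 11952)) + X = (3502 + (-8770 + (64 + 39)/39)/(16611 + 11952)) + 19090 = (3502 + (-8770 + (1/39)*103)/28563) + 19090 = (3502 + (-8770 + 103/39)*(1/28563)) + 19090 = (3502 - 341927/39*1/28563) + 19090 = (3502 - 341927/1113957) + 19090 = 3900735487/1113957 + 19090 = 25166174617/1113957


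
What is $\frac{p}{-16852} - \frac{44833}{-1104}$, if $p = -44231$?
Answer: $\frac{18280835}{422832} \approx 43.234$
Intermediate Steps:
$\frac{p}{-16852} - \frac{44833}{-1104} = - \frac{44231}{-16852} - \frac{44833}{-1104} = \left(-44231\right) \left(- \frac{1}{16852}\right) - - \frac{44833}{1104} = \frac{4021}{1532} + \frac{44833}{1104} = \frac{18280835}{422832}$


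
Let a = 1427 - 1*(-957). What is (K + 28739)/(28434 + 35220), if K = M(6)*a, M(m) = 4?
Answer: 38275/63654 ≈ 0.60130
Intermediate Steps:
a = 2384 (a = 1427 + 957 = 2384)
K = 9536 (K = 4*2384 = 9536)
(K + 28739)/(28434 + 35220) = (9536 + 28739)/(28434 + 35220) = 38275/63654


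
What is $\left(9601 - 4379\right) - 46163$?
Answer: $-40941$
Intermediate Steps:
$\left(9601 - 4379\right) - 46163 = 5222 - 46163 = -40941$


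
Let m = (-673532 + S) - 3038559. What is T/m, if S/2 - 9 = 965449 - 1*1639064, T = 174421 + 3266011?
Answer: -3440432/5059303 ≈ -0.68002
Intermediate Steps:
T = 3440432
S = -1347212 (S = 18 + 2*(965449 - 1*1639064) = 18 + 2*(965449 - 1639064) = 18 + 2*(-673615) = 18 - 1347230 = -1347212)
m = -5059303 (m = (-673532 - 1347212) - 3038559 = -2020744 - 3038559 = -5059303)
T/m = 3440432/(-5059303) = 3440432*(-1/5059303) = -3440432/5059303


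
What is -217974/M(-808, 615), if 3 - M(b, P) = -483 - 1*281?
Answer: -217974/767 ≈ -284.19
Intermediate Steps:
M(b, P) = 767 (M(b, P) = 3 - (-483 - 1*281) = 3 - (-483 - 281) = 3 - 1*(-764) = 3 + 764 = 767)
-217974/M(-808, 615) = -217974/767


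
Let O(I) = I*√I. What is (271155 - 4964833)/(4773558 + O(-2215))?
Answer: -22405544166324/22797723267739 - 10396496770*I*√2215/22797723267739 ≈ -0.9828 - 0.021463*I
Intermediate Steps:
O(I) = I^(3/2)
(271155 - 4964833)/(4773558 + O(-2215)) = (271155 - 4964833)/(4773558 + (-2215)^(3/2)) = -4693678/(4773558 - 2215*I*√2215)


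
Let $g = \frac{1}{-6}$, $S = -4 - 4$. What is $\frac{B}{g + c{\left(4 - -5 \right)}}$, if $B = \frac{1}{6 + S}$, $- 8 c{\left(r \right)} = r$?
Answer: $\frac{12}{31} \approx 0.3871$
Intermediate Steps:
$c{\left(r \right)} = - \frac{r}{8}$
$S = -8$ ($S = -4 - 4 = -8$)
$g = - \frac{1}{6} \approx -0.16667$
$B = - \frac{1}{2}$ ($B = \frac{1}{6 - 8} = \frac{1}{-2} = - \frac{1}{2} \approx -0.5$)
$\frac{B}{g + c{\left(4 - -5 \right)}} = \frac{1}{- \frac{1}{6} - \frac{4 - -5}{8}} \left(- \frac{1}{2}\right) = \frac{1}{- \frac{1}{6} - \frac{4 + 5}{8}} \left(- \frac{1}{2}\right) = \frac{1}{- \frac{1}{6} - \frac{9}{8}} \left(- \frac{1}{2}\right) = \frac{1}{- \frac{31}{24}} \left(- \frac{1}{2}\right) = \left(- \frac{24}{31}\right) \left(- \frac{1}{2}\right) = \frac{12}{31}$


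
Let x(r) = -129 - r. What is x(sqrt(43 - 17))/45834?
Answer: -43/15278 - sqrt(26)/45834 ≈ -0.0029258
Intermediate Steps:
x(sqrt(43 - 17))/45834 = (-129 - sqrt(43 - 17))/45834 = (-129 - sqrt(26))*(1/45834) = -43/15278 - sqrt(26)/45834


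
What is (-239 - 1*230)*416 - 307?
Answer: -195411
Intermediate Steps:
(-239 - 1*230)*416 - 307 = (-239 - 230)*416 - 307 = -469*416 - 307 = -195104 - 307 = -195411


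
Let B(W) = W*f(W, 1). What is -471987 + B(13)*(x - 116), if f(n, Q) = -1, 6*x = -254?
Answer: -1409786/3 ≈ -4.6993e+5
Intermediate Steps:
x = -127/3 (x = (1/6)*(-254) = -127/3 ≈ -42.333)
B(W) = -W (B(W) = W*(-1) = -W)
-471987 + B(13)*(x - 116) = -471987 + (-1*13)*(-127/3 - 116) = -471987 - 13*(-475/3) = -471987 + 6175/3 = -1409786/3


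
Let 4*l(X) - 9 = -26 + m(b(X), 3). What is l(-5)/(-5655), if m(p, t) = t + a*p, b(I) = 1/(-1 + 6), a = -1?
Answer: 71/113100 ≈ 0.00062776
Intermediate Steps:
b(I) = 1/5
m(p, t) = t - p
l(X) = -71/20 (l(X) = 9/4 + (-26 + (3 - 1*1/5))/4 = 9/4 + (-26 + (3 - 1/5))/4 = 9/4 + (-26 + 14/5)/4 = 9/4 + (1/4)*(-116/5) = 9/4 - 29/5 = -71/20)
l(-5)/(-5655) = -71/20/(-5655) = -71/20*(-1/5655) = 71/113100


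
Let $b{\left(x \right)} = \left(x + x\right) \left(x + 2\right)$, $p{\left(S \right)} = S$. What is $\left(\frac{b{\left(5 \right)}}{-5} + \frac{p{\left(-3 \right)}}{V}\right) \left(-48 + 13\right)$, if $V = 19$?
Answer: $\frac{9415}{19} \approx 495.53$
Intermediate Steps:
$b{\left(x \right)} = 2 x \left(2 + x\right)$
$\left(\frac{b{\left(5 \right)}}{-5} + \frac{p{\left(-3 \right)}}{V}\right) \left(-48 + 13\right) = \left(\frac{2 \cdot 5 \left(2 + 5\right)}{-5} - \frac{3}{19}\right) \left(-48 + 13\right) = \left(2 \cdot 5 \cdot 7 \left(- \frac{1}{5}\right) - \frac{3}{19}\right) \left(-35\right) = \left(70 \left(- \frac{1}{5}\right) - \frac{3}{19}\right) \left(-35\right) = \left(-14 - \frac{3}{19}\right) \left(-35\right) = \left(- \frac{269}{19}\right) \left(-35\right) = \frac{9415}{19}$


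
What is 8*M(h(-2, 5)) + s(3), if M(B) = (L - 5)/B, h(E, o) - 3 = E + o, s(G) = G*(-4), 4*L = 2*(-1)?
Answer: -58/3 ≈ -19.333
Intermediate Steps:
L = -½ (L = (2*(-1))/4 = (¼)*(-2) = -½ ≈ -0.50000)
s(G) = -4*G
h(E, o) = 3 + E + o (h(E, o) = 3 + (E + o) = 3 + E + o)
M(B) = -11/(2*B) (M(B) = (-½ - 5)/B = -11/(2*B))
8*M(h(-2, 5)) + s(3) = 8*(-11/(2*(3 - 2 + 5))) - 4*3 = 8*(-11/2/6) - 12 = 8*(-11/2*⅙) - 12 = 8*(-11/12) - 12 = -22/3 - 12 = -58/3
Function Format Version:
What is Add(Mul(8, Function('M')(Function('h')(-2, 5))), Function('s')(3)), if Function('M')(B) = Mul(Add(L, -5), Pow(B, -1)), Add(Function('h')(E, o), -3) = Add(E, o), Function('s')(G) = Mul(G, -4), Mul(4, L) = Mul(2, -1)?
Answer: Rational(-58, 3) ≈ -19.333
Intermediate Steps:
L = Rational(-1, 2) (L = Mul(Rational(1, 4), Mul(2, -1)) = Mul(Rational(1, 4), -2) = Rational(-1, 2) ≈ -0.50000)
Function('s')(G) = Mul(-4, G)
Function('h')(E, o) = Add(3, E, o) (Function('h')(E, o) = Add(3, Add(E, o)) = Add(3, E, o))
Function('M')(B) = Mul(Rational(-11, 2), Pow(B, -1)) (Function('M')(B) = Mul(Add(Rational(-1, 2), -5), Pow(B, -1)) = Mul(Rational(-11, 2), Pow(B, -1)))
Add(Mul(8, Function('M')(Function('h')(-2, 5))), Function('s')(3)) = Add(Mul(8, Mul(Rational(-11, 2), Pow(Add(3, -2, 5), -1))), Mul(-4, 3)) = Add(Mul(8, Mul(Rational(-11, 2), Pow(6, -1))), -12) = Add(Mul(8, Mul(Rational(-11, 2), Rational(1, 6))), -12) = Add(Mul(8, Rational(-11, 12)), -12) = Add(Rational(-22, 3), -12) = Rational(-58, 3)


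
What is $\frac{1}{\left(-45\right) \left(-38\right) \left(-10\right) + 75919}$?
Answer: $\frac{1}{58819} \approx 1.7001 \cdot 10^{-5}$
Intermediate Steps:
$\frac{1}{\left(-45\right) \left(-38\right) \left(-10\right) + 75919} = \frac{1}{1710 \left(-10\right) + 75919} = \frac{1}{-17100 + 75919} = \frac{1}{58819}$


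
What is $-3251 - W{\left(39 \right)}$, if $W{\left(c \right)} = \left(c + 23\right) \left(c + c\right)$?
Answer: $-8087$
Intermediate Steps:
$W{\left(c \right)} = 2 c \left(23 + c\right)$ ($W{\left(c \right)} = \left(23 + c\right) 2 c = 2 c \left(23 + c\right)$)
$-3251 - W{\left(39 \right)} = -3251 - 2 \cdot 39 \left(23 + 39\right) = -3251 - 2 \cdot 39 \cdot 62 = -3251 - 4836 = -8087$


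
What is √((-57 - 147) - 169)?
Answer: I*√373 ≈ 19.313*I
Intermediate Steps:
√((-57 - 147) - 169) = √(-204 - 169) = √(-373) = I*√373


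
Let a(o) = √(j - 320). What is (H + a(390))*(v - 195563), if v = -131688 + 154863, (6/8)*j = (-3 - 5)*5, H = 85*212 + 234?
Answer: -3146770552 - 689552*I*√210/3 ≈ -3.1468e+9 - 3.3309e+6*I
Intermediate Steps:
H = 18254 (H = 18020 + 234 = 18254)
j = -160/3 (j = 4*((-3 - 5)*5)/3 = 4*(-8*5)/3 = (4/3)*(-40) = -160/3 ≈ -53.333)
a(o) = 4*I*√210/3 (a(o) = √(-160/3 - 320) = √(-1120/3) = 4*I*√210/3)
v = 23175
(H + a(390))*(v - 195563) = (18254 + 4*I*√210/3)*(23175 - 195563) = (18254 + 4*I*√210/3)*(-172388) = -3146770552 - 689552*I*√210/3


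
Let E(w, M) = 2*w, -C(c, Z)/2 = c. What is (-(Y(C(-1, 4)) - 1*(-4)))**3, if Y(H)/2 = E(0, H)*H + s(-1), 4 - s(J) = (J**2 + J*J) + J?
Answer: -1000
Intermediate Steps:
C(c, Z) = -2*c
s(J) = 4 - J - 2*J**2 (s(J) = 4 - ((J**2 + J*J) + J) = 4 - ((J**2 + J**2) + J) = 4 - (2*J**2 + J) = 4 - (J + 2*J**2) = 4 + (-J - 2*J**2) = 4 - J - 2*J**2)
Y(H) = 6 (Y(H) = 2*((2*0)*H + (4 - 1*(-1) - 2*(-1)**2)) = 2*(0*H + (4 + 1 - 2*1)) = 2*(0 + (4 + 1 - 2)) = 2*(0 + 3) = 2*3 = 6)
(-(Y(C(-1, 4)) - 1*(-4)))**3 = (-(6 - 1*(-4)))**3 = (-(6 + 4))**3 = (-1*10)**3 = (-10)**3 = -1000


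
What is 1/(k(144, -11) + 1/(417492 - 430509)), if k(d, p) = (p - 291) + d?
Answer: -13017/2056687 ≈ -0.0063291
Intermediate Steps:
k(d, p) = -291 + d + p (k(d, p) = (-291 + p) + d = -291 + d + p)
1/(k(144, -11) + 1/(417492 - 430509)) = 1/((-291 + 144 - 11) + 1/(417492 - 430509)) = 1/(-158 + 1/(-13017)) = 1/(-158 - 1/13017) = 1/(-2056687/13017) = -13017/2056687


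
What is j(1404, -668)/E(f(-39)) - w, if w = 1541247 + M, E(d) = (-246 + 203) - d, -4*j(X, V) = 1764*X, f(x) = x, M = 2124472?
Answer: -3510928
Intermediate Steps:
j(X, V) = -441*X
E(d) = -43 - d
w = 3665719 (w = 1541247 + 2124472 = 3665719)
j(1404, -668)/E(f(-39)) - w = (-441*1404)/(-43 - 1*(-39)) - 1*3665719 = -619164/(-43 + 39) - 3665719 = -619164/(-4) - 3665719 = -619164*(-¼) - 3665719 = 154791 - 3665719 = -3510928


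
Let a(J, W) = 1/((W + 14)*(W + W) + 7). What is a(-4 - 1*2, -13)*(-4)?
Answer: 4/19 ≈ 0.21053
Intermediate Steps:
a(J, W) = 1/(7 + 2*W*(14 + W)) (a(J, W) = 1/((14 + W)*(2*W) + 7) = 1/(2*W*(14 + W) + 7) = 1/(7 + 2*W*(14 + W)))
a(-4 - 1*2, -13)*(-4) = -4/(7 + 2*(-13)² + 28*(-13)) = -4/(7 + 2*169 - 364) = -4/(7 + 338 - 364) = -4/(-19) = -1/19*(-4) = 4/19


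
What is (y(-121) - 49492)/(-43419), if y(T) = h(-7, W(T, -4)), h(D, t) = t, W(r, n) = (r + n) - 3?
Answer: 16540/14473 ≈ 1.1428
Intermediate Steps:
W(r, n) = -3 + n + r (W(r, n) = (n + r) - 3 = -3 + n + r)
y(T) = -7 + T (y(T) = -3 - 4 + T = -7 + T)
(y(-121) - 49492)/(-43419) = ((-7 - 121) - 49492)/(-43419) = (-128 - 49492)*(-1/43419) = -49620*(-1/43419) = 16540/14473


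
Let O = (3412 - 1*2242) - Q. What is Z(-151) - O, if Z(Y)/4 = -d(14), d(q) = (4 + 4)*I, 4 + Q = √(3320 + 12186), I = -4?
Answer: -1046 + √15506 ≈ -921.48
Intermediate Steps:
Q = -4 + √15506 (Q = -4 + √(3320 + 12186) = -4 + √15506 ≈ 120.52)
d(q) = -32 (d(q) = (4 + 4)*(-4) = 8*(-4) = -32)
Z(Y) = 128 (Z(Y) = 4*(-1*(-32)) = 4*32 = 128)
O = 1174 - √15506 (O = (3412 - 1*2242) - (-4 + √15506) = (3412 - 2242) + (4 - √15506) = 1170 + (4 - √15506) = 1174 - √15506 ≈ 1049.5)
Z(-151) - O = 128 - (1174 - √15506) = 128 + (-1174 + √15506) = -1046 + √15506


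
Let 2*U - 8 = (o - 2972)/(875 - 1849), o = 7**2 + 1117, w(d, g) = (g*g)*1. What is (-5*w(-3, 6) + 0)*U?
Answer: -431910/487 ≈ -886.88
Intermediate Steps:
w(d, g) = g**2 (w(d, g) = g**2*1 = g**2)
o = 1166 (o = 49 + 1117 = 1166)
U = 4799/974 (U = 4 + ((1166 - 2972)/(875 - 1849))/2 = 4 + (-1806/(-974))/2 = 4 + (-1806*(-1/974))/2 = 4 + (1/2)*(903/487) = 4 + 903/974 = 4799/974 ≈ 4.9271)
(-5*w(-3, 6) + 0)*U = (-5*6**2 + 0)*(4799/974) = (-5*36 + 0)*(4799/974) = (-180 + 0)*(4799/974) = -180*4799/974 = -431910/487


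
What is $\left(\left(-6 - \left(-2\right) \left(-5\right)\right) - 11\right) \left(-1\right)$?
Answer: $27$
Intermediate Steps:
$\left(\left(-6 - \left(-2\right) \left(-5\right)\right) - 11\right) \left(-1\right) = \left(\left(-6 - 10\right) - 11\right) \left(-1\right) = \left(-16 - 11\right) \left(-1\right) = \left(-27\right) \left(-1\right) = 27$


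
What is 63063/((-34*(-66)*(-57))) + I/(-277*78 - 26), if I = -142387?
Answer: 42546105/6987136 ≈ 6.0892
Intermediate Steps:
63063/((-34*(-66)*(-57))) + I/(-277*78 - 26) = 63063/((-34*(-66)*(-57))) - 142387/(-277*78 - 26) = 63063/((2244*(-57))) - 142387/(-21606 - 26) = 63063/(-127908) - 142387/(-21632) = 63063*(-1/127908) - 142387*(-1/21632) = -637/1292 + 142387/21632 = 42546105/6987136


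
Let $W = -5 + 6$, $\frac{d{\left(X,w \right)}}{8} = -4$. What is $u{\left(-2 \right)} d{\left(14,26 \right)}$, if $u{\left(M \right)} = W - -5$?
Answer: $-192$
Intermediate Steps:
$d{\left(X,w \right)} = -32$ ($d{\left(X,w \right)} = 8 \left(-4\right) = -32$)
$W = 1$
$u{\left(M \right)} = 6$ ($u{\left(M \right)} = 1 - -5 = 1 + 5 = 6$)
$u{\left(-2 \right)} d{\left(14,26 \right)} = 6 \left(-32\right) = -192$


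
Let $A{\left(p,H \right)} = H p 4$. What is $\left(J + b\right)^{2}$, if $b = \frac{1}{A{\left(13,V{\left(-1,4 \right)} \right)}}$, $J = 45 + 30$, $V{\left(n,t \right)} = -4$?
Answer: $\frac{243328801}{43264} \approx 5624.3$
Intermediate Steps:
$A{\left(p,H \right)} = 4 H p$
$J = 75$
$b = - \frac{1}{208}$ ($b = \frac{1}{4 \left(-4\right) 13} = \frac{1}{-208} = - \frac{1}{208} \approx -0.0048077$)
$\left(J + b\right)^{2} = \left(75 - \frac{1}{208}\right)^{2} = \left(\frac{15599}{208}\right)^{2} = \frac{243328801}{43264}$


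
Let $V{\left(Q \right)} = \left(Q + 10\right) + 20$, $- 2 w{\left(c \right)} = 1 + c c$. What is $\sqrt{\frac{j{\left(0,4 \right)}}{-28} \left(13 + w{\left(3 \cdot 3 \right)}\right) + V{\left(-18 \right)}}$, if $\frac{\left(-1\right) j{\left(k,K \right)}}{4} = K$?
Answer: $2 i \approx 2.0 i$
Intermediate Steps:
$w{\left(c \right)} = - \frac{1}{2} - \frac{c^{2}}{2}$ ($w{\left(c \right)} = - \frac{1 + c c}{2} = - \frac{1 + c^{2}}{2} = - \frac{1}{2} - \frac{c^{2}}{2}$)
$j{\left(k,K \right)} = - 4 K$
$V{\left(Q \right)} = 30 + Q$ ($V{\left(Q \right)} = \left(10 + Q\right) + 20 = 30 + Q$)
$\sqrt{\frac{j{\left(0,4 \right)}}{-28} \left(13 + w{\left(3 \cdot 3 \right)}\right) + V{\left(-18 \right)}} = \sqrt{\frac{\left(-4\right) 4}{-28} \left(13 - \left(\frac{1}{2} + \frac{\left(3 \cdot 3\right)^{2}}{2}\right)\right) + \left(30 - 18\right)} = \sqrt{\left(-16\right) \left(- \frac{1}{28}\right) \left(13 - \left(\frac{1}{2} + \frac{9^{2}}{2}\right)\right) + 12} = \sqrt{\frac{4 \left(13 - 41\right)}{7} + 12} = \sqrt{\frac{4}{7} \left(-28\right) + 12} = \sqrt{-16 + 12} = \sqrt{-4} = 2 i$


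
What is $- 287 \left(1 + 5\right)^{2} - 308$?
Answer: $-10640$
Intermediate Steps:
$- 287 \left(1 + 5\right)^{2} - 308 = - 287 \cdot 6^{2} - 308 = \left(-287\right) 36 - 308 = -10332 - 308 = -10640$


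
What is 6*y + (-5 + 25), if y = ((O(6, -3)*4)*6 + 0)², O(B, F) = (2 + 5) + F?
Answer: 55316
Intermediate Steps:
O(B, F) = 7 + F
y = 9216 (y = (((7 - 3)*4)*6 + 0)² = ((4*4)*6 + 0)² = (16*6 + 0)² = (96 + 0)² = 96² = 9216)
6*y + (-5 + 25) = 6*9216 + (-5 + 25) = 55296 + 20 = 55316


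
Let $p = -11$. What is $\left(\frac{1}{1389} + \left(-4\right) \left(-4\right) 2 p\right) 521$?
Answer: $- \frac{254730967}{1389} \approx -1.8339 \cdot 10^{5}$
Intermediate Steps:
$\left(\frac{1}{1389} + \left(-4\right) \left(-4\right) 2 p\right) 521 = \left(\frac{1}{1389} + \left(-4\right) \left(-4\right) 2 \left(-11\right)\right) 521 = \left(\frac{1}{1389} + 16 \cdot 2 \left(-11\right)\right) 521 = \left(\frac{1}{1389} + 32 \left(-11\right)\right) 521 = \left(\frac{1}{1389} - 352\right) 521 = \left(- \frac{488927}{1389}\right) 521 = - \frac{254730967}{1389}$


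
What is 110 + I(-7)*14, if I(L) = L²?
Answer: 796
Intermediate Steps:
110 + I(-7)*14 = 110 + (-7)²*14 = 110 + 49*14 = 110 + 686 = 796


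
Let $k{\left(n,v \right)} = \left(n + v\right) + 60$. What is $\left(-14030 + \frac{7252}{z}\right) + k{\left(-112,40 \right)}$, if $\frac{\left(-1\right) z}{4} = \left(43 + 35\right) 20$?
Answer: $- \frac{21907333}{1560} \approx -14043.0$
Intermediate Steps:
$z = -6240$ ($z = - 4 \left(43 + 35\right) 20 = - 4 \cdot 78 \cdot 20 = \left(-4\right) 1560 = -6240$)
$k{\left(n,v \right)} = 60 + n + v$
$\left(-14030 + \frac{7252}{z}\right) + k{\left(-112,40 \right)} = \left(-14030 + \frac{7252}{-6240}\right) + \left(60 - 112 + 40\right) = \left(-14030 + 7252 \left(- \frac{1}{6240}\right)\right) - 12 = \left(-14030 - \frac{1813}{1560}\right) - 12 = - \frac{21888613}{1560} - 12 = - \frac{21907333}{1560}$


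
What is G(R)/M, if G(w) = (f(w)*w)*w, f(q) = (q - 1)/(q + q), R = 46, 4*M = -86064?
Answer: -345/7172 ≈ -0.048104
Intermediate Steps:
M = -21516 (M = (¼)*(-86064) = -21516)
f(q) = (-1 + q)/(2*q) (f(q) = (-1 + q)/((2*q)) = (-1 + q)*(1/(2*q)) = (-1 + q)/(2*q))
G(w) = w*(-½ + w/2) (G(w) = (((-1 + w)/(2*w))*w)*w = (-½ + w/2)*w = w*(-½ + w/2))
G(R)/M = ((½)*46*(-1 + 46))/(-21516) = ((½)*46*45)*(-1/21516) = 1035*(-1/21516) = -345/7172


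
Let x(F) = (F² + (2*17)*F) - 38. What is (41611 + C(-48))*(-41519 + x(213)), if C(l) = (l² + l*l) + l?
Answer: 510374234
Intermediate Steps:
C(l) = l + 2*l² (C(l) = (l² + l²) + l = 2*l² + l = l + 2*l²)
x(F) = -38 + F² + 34*F (x(F) = (F² + 34*F) - 38 = -38 + F² + 34*F)
(41611 + C(-48))*(-41519 + x(213)) = (41611 - 48*(1 + 2*(-48)))*(-41519 + (-38 + 213² + 34*213)) = (41611 - 48*(1 - 96))*(-41519 + (-38 + 45369 + 7242)) = (41611 - 48*(-95))*(-41519 + 52573) = (41611 + 4560)*11054 = 46171*11054 = 510374234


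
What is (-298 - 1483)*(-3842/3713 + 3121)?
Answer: -20631871611/3713 ≈ -5.5567e+6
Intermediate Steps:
(-298 - 1483)*(-3842/3713 + 3121) = -1781*(-3842*1/3713 + 3121) = -1781*(-3842/3713 + 3121) = -1781*11584431/3713 = -20631871611/3713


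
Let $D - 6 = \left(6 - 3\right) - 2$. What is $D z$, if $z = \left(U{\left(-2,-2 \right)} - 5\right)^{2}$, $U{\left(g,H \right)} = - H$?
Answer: $63$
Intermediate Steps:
$D = 7$ ($D = 6 + \left(\left(6 - 3\right) - 2\right) = 6 + \left(3 - 2\right) = 6 + 1 = 7$)
$z = 9$ ($z = \left(\left(-1\right) \left(-2\right) - 5\right)^{2} = \left(2 - 5\right)^{2} = \left(-3\right)^{2} = 9$)
$D z = 7 \cdot 9 = 63$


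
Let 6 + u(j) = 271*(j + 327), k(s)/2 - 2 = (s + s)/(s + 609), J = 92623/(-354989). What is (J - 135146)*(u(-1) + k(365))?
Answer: -2064107536857900386/172879643 ≈ -1.1940e+10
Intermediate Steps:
J = -92623/354989 (J = 92623*(-1/354989) = -92623/354989 ≈ -0.26092)
k(s) = 4 + 4*s/(609 + s) (k(s) = 4 + 2*((s + s)/(s + 609)) = 4 + 2*((2*s)/(609 + s)) = 4 + 2*(2*s/(609 + s)) = 4 + 4*s/(609 + s))
u(j) = 88611 + 271*j (u(j) = -6 + 271*(j + 327) = -6 + 271*(327 + j) = -6 + (88617 + 271*j) = 88611 + 271*j)
(J - 135146)*(u(-1) + k(365)) = (-92623/354989 - 135146)*((88611 + 271*(-1)) + 4*(609 + 2*365)/(609 + 365)) = -47975436017*((88611 - 271) + 4*(609 + 730)/974)/354989 = -47975436017*(88340 + 4*(1/974)*1339)/354989 = -47975436017*(88340 + 2678/487)/354989 = -47975436017/354989*43024258/487 = -2064107536857900386/172879643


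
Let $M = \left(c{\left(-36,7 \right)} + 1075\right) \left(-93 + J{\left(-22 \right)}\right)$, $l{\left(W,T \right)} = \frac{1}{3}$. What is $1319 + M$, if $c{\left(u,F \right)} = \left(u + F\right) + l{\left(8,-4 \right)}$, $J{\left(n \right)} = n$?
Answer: $- \frac{357028}{3} \approx -1.1901 \cdot 10^{5}$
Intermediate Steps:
$l{\left(W,T \right)} = \frac{1}{3}$
$c{\left(u,F \right)} = \frac{1}{3} + F + u$ ($c{\left(u,F \right)} = \left(u + F\right) + \frac{1}{3} = \left(F + u\right) + \frac{1}{3} = \frac{1}{3} + F + u$)
$M = - \frac{360985}{3}$ ($M = \left(\left(\frac{1}{3} + 7 - 36\right) + 1075\right) \left(-93 - 22\right) = \left(- \frac{86}{3} + 1075\right) \left(-115\right) = \frac{3139}{3} \left(-115\right) = - \frac{360985}{3} \approx -1.2033 \cdot 10^{5}$)
$1319 + M = 1319 - \frac{360985}{3} = - \frac{357028}{3}$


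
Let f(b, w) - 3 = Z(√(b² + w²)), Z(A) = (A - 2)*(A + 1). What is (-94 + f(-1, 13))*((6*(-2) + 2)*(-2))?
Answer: 1540 - 20*√170 ≈ 1279.2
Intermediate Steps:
Z(A) = (1 + A)*(-2 + A) (Z(A) = (-2 + A)*(1 + A) = (1 + A)*(-2 + A))
f(b, w) = 1 + b² + w² - √(b² + w²) (f(b, w) = 3 + (-2 + (√(b² + w²))² - √(b² + w²)) = 3 + (-2 + (b² + w²) - √(b² + w²)) = 3 + (-2 + b² + w² - √(b² + w²)) = 1 + b² + w² - √(b² + w²))
(-94 + f(-1, 13))*((6*(-2) + 2)*(-2)) = (-94 + (1 + (-1)² + 13² - √((-1)² + 13²)))*((6*(-2) + 2)*(-2)) = (-94 + (1 + 1 + 169 - √(1 + 169)))*((-12 + 2)*(-2)) = (-94 + (1 + 1 + 169 - √170))*(-10*(-2)) = (-94 + (171 - √170))*20 = (77 - √170)*20 = 1540 - 20*√170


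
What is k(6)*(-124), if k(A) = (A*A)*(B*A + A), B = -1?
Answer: 0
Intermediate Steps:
k(A) = 0 (k(A) = (A*A)*(-A + A) = A**2*0 = 0)
k(6)*(-124) = 0*(-124) = 0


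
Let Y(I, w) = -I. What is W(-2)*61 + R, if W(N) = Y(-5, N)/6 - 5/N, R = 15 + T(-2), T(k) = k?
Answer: 649/3 ≈ 216.33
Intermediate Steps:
R = 13 (R = 15 - 2 = 13)
W(N) = ⅚ - 5/N (W(N) = -1*(-5)/6 - 5/N = 5*(⅙) - 5/N = ⅚ - 5/N)
W(-2)*61 + R = (⅚ - 5/(-2))*61 + 13 = (⅚ - 5*(-½))*61 + 13 = (⅚ + 5/2)*61 + 13 = (10/3)*61 + 13 = 610/3 + 13 = 649/3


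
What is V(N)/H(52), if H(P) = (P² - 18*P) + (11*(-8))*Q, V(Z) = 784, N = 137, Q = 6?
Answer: 98/155 ≈ 0.63226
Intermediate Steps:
H(P) = -528 + P² - 18*P (H(P) = (P² - 18*P) + (11*(-8))*6 = (P² - 18*P) - 88*6 = (P² - 18*P) - 528 = -528 + P² - 18*P)
V(N)/H(52) = 784/(-528 + 52² - 18*52) = 784/(-528 + 2704 - 936) = 784/1240 = 784*(1/1240) = 98/155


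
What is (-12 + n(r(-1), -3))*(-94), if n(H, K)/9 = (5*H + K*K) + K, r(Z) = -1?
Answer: 282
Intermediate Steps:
n(H, K) = 9*K + 9*K² + 45*H (n(H, K) = 9*((5*H + K*K) + K) = 9*((5*H + K²) + K) = 9*((K² + 5*H) + K) = 9*(K + K² + 5*H) = 9*K + 9*K² + 45*H)
(-12 + n(r(-1), -3))*(-94) = (-12 + (9*(-3) + 9*(-3)² + 45*(-1)))*(-94) = (-12 + (-27 + 9*9 - 45))*(-94) = (-12 + (-27 + 81 - 45))*(-94) = (-12 + 9)*(-94) = -3*(-94) = 282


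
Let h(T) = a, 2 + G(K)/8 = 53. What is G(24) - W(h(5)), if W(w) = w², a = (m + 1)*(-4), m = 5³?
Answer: -253608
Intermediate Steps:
G(K) = 408 (G(K) = -16 + 8*53 = -16 + 424 = 408)
m = 125
a = -504 (a = (125 + 1)*(-4) = 126*(-4) = -504)
h(T) = -504
G(24) - W(h(5)) = 408 - 1*(-504)² = 408 - 1*254016 = 408 - 254016 = -253608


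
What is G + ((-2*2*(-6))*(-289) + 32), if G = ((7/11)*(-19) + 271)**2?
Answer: 7275720/121 ≈ 60130.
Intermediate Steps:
G = 8111104/121 (G = ((7*(1/11))*(-19) + 271)**2 = ((7/11)*(-19) + 271)**2 = (-133/11 + 271)**2 = (2848/11)**2 = 8111104/121 ≈ 67034.)
G + ((-2*2*(-6))*(-289) + 32) = 8111104/121 + ((-2*2*(-6))*(-289) + 32) = 8111104/121 + (-4*(-6)*(-289) + 32) = 8111104/121 + (24*(-289) + 32) = 8111104/121 + (-6936 + 32) = 8111104/121 - 6904 = 7275720/121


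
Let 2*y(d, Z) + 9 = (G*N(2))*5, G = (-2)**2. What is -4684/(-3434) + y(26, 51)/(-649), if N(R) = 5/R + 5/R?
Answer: 2883669/2228666 ≈ 1.2939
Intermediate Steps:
N(R) = 10/R
G = 4
y(d, Z) = 91/2 (y(d, Z) = -9/2 + ((4*(10/2))*5)/2 = -9/2 + ((4*(10*(1/2)))*5)/2 = -9/2 + ((4*5)*5)/2 = -9/2 + (20*5)/2 = -9/2 + (1/2)*100 = -9/2 + 50 = 91/2)
-4684/(-3434) + y(26, 51)/(-649) = -4684/(-3434) + (91/2)/(-649) = -4684*(-1/3434) + (91/2)*(-1/649) = 2342/1717 - 91/1298 = 2883669/2228666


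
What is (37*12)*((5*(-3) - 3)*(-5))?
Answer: 39960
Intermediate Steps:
(37*12)*((5*(-3) - 3)*(-5)) = 444*((-15 - 3)*(-5)) = 444*(-18*(-5)) = 444*90 = 39960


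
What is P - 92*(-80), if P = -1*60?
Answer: 7300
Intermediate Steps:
P = -60
P - 92*(-80) = -60 - 92*(-80) = -60 + 7360 = 7300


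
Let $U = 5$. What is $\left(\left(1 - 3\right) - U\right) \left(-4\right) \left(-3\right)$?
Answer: $-84$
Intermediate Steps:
$\left(\left(1 - 3\right) - U\right) \left(-4\right) \left(-3\right) = \left(\left(1 - 3\right) - 5\right) \left(-4\right) \left(-3\right) = \left(-2 - 5\right) \left(-4\right) \left(-3\right) = \left(-7\right) \left(-4\right) \left(-3\right) = 28 \left(-3\right) = -84$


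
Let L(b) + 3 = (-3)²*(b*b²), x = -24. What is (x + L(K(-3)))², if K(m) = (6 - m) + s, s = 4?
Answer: 389904516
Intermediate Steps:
K(m) = 10 - m (K(m) = (6 - m) + 4 = 10 - m)
L(b) = -3 + 9*b³ (L(b) = -3 + (-3)²*(b*b²) = -3 + 9*b³)
(x + L(K(-3)))² = (-24 + (-3 + 9*(10 - 1*(-3))³))² = (-24 + (-3 + 9*(10 + 3)³))² = (-24 + (-3 + 9*13³))² = (-24 + (-3 + 9*2197))² = (-24 + (-3 + 19773))² = (-24 + 19770)² = 19746² = 389904516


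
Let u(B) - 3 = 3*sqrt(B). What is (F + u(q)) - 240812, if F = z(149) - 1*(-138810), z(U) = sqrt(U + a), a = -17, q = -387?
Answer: -101999 + 2*sqrt(33) + 9*I*sqrt(43) ≈ -1.0199e+5 + 59.017*I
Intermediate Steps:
u(B) = 3 + 3*sqrt(B)
z(U) = sqrt(-17 + U) (z(U) = sqrt(U - 17) = sqrt(-17 + U))
F = 138810 + 2*sqrt(33) (F = sqrt(-17 + 149) - 1*(-138810) = sqrt(132) + 138810 = 2*sqrt(33) + 138810 = 138810 + 2*sqrt(33) ≈ 1.3882e+5)
(F + u(q)) - 240812 = ((138810 + 2*sqrt(33)) + (3 + 3*sqrt(-387))) - 240812 = ((138810 + 2*sqrt(33)) + (3 + 3*(3*I*sqrt(43)))) - 240812 = ((138810 + 2*sqrt(33)) + (3 + 9*I*sqrt(43))) - 240812 = (138813 + 2*sqrt(33) + 9*I*sqrt(43)) - 240812 = -101999 + 2*sqrt(33) + 9*I*sqrt(43)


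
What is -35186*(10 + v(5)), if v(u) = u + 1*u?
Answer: -703720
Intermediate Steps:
v(u) = 2*u (v(u) = u + u = 2*u)
-35186*(10 + v(5)) = -35186*(10 + 2*5) = -35186*(10 + 10) = -35186*20 = -703720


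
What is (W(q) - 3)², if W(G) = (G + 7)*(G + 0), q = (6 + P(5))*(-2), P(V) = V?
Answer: 106929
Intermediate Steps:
q = -22 (q = (6 + 5)*(-2) = 11*(-2) = -22)
W(G) = G*(7 + G) (W(G) = (7 + G)*G = G*(7 + G))
(W(q) - 3)² = (-22*(7 - 22) - 3)² = (-22*(-15) - 3)² = (330 - 3)² = 327² = 106929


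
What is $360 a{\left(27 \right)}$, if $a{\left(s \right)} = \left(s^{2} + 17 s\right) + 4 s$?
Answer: $466560$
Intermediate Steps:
$a{\left(s \right)} = s^{2} + 21 s$
$360 a{\left(27 \right)} = 360 \cdot 27 \left(21 + 27\right) = 360 \cdot 27 \cdot 48 = 360 \cdot 1296 = 466560$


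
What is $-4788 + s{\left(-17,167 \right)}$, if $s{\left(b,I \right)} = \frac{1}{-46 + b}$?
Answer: $- \frac{301645}{63} \approx -4788.0$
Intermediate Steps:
$-4788 + s{\left(-17,167 \right)} = -4788 + \frac{1}{-46 - 17} = -4788 + \frac{1}{-63} = -4788 - \frac{1}{63} = - \frac{301645}{63}$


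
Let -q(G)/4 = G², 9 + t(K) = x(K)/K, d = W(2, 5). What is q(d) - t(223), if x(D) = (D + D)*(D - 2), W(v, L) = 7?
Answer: -629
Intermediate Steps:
d = 7
x(D) = 2*D*(-2 + D) (x(D) = (2*D)*(-2 + D) = 2*D*(-2 + D))
t(K) = -13 + 2*K (t(K) = -9 + (2*K*(-2 + K))/K = -9 + (-4 + 2*K) = -13 + 2*K)
q(G) = -4*G²
q(d) - t(223) = -4*7² - (-13 + 2*223) = -4*49 - (-13 + 446) = -196 - 1*433 = -196 - 433 = -629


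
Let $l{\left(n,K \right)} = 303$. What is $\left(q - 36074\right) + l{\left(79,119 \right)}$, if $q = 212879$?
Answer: $177108$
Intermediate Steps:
$\left(q - 36074\right) + l{\left(79,119 \right)} = \left(212879 - 36074\right) + 303 = 176805 + 303 = 177108$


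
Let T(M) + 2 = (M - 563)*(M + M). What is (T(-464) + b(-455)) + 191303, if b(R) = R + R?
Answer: 1143447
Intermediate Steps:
b(R) = 2*R
T(M) = -2 + 2*M*(-563 + M) (T(M) = -2 + (M - 563)*(M + M) = -2 + (-563 + M)*(2*M) = -2 + 2*M*(-563 + M))
(T(-464) + b(-455)) + 191303 = ((-2 - 1126*(-464) + 2*(-464)**2) + 2*(-455)) + 191303 = ((-2 + 522464 + 2*215296) - 910) + 191303 = ((-2 + 522464 + 430592) - 910) + 191303 = (953054 - 910) + 191303 = 952144 + 191303 = 1143447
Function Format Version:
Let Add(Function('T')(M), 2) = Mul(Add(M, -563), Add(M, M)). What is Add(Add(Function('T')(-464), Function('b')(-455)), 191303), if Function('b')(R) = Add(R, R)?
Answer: 1143447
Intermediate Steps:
Function('b')(R) = Mul(2, R)
Function('T')(M) = Add(-2, Mul(2, M, Add(-563, M))) (Function('T')(M) = Add(-2, Mul(Add(M, -563), Add(M, M))) = Add(-2, Mul(Add(-563, M), Mul(2, M))) = Add(-2, Mul(2, M, Add(-563, M))))
Add(Add(Function('T')(-464), Function('b')(-455)), 191303) = Add(Add(Add(-2, Mul(-1126, -464), Mul(2, Pow(-464, 2))), Mul(2, -455)), 191303) = Add(Add(Add(-2, 522464, Mul(2, 215296)), -910), 191303) = Add(Add(Add(-2, 522464, 430592), -910), 191303) = Add(Add(953054, -910), 191303) = Add(952144, 191303) = 1143447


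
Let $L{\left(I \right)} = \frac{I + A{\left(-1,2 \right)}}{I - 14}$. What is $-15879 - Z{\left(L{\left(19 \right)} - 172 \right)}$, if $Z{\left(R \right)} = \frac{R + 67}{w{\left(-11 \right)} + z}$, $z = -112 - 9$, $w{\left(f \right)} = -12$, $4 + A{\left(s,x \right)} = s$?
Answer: $- \frac{1508578}{95} \approx -15880.0$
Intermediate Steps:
$A{\left(s,x \right)} = -4 + s$
$L{\left(I \right)} = \frac{-5 + I}{-14 + I}$ ($L{\left(I \right)} = \frac{I - 5}{I - 14} = \frac{I - 5}{-14 + I} = \frac{-5 + I}{-14 + I}$)
$z = -121$ ($z = -112 - 9 = -121$)
$Z{\left(R \right)} = - \frac{67}{133} - \frac{R}{133}$ ($Z{\left(R \right)} = \frac{R + 67}{-12 - 121} = \frac{67 + R}{-133} = \left(67 + R\right) \left(- \frac{1}{133}\right) = - \frac{67}{133} - \frac{R}{133}$)
$-15879 - Z{\left(L{\left(19 \right)} - 172 \right)} = -15879 - \left(- \frac{67}{133} - \frac{\frac{-5 + 19}{-14 + 19} - 172}{133}\right) = -15879 - \left(- \frac{67}{133} - \frac{\frac{1}{5} \cdot 14 - 172}{133}\right) = -15879 - \left(- \frac{67}{133} - \frac{\frac{14}{5} - 172}{133}\right) = -15879 - \left(- \frac{67}{133} - - \frac{846}{665}\right) = -15879 - \left(- \frac{67}{133} + \frac{846}{665}\right) = -15879 - \frac{73}{95} = - \frac{1508578}{95}$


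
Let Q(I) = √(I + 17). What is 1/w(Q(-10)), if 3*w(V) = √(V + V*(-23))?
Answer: -3*I*7^(¾)*√22/154 ≈ -0.39322*I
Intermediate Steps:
Q(I) = √(17 + I)
w(V) = √22*√(-V)/3 (w(V) = √(V + V*(-23))/3 = √(V - 23*V)/3 = √(-22*V)/3 = (√22*√(-V))/3 = √22*√(-V)/3)
1/w(Q(-10)) = 1/(√22*√(-√(17 - 10))/3) = 1/(√22*√(-√7)/3) = 1/(√22*(I*7^(¼))/3) = 1/(I*7^(¼)*√22/3) = -3*I*7^(¾)*√22/154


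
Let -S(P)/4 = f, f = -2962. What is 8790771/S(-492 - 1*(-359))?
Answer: 8790771/11848 ≈ 741.96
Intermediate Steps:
S(P) = 11848 (S(P) = -4*(-2962) = 11848)
8790771/S(-492 - 1*(-359)) = 8790771/11848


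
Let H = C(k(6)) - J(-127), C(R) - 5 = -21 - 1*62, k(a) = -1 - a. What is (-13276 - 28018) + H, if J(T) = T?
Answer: -41245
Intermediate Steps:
C(R) = -78 (C(R) = 5 + (-21 - 1*62) = 5 + (-21 - 62) = 5 - 83 = -78)
H = 49 (H = -78 - 1*(-127) = -78 + 127 = 49)
(-13276 - 28018) + H = (-13276 - 28018) + 49 = -41294 + 49 = -41245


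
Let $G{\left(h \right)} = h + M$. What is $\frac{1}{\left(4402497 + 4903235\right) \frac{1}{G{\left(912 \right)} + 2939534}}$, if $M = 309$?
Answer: $\frac{2940755}{9305732} \approx 0.31602$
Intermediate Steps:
$G{\left(h \right)} = 309 + h$ ($G{\left(h \right)} = h + 309 = 309 + h$)
$\frac{1}{\left(4402497 + 4903235\right) \frac{1}{G{\left(912 \right)} + 2939534}} = \frac{1}{\left(4402497 + 4903235\right) \frac{1}{\left(309 + 912\right) + 2939534}} = \frac{1}{9305732 \frac{1}{1221 + 2939534}} = \frac{1}{9305732 \cdot \frac{1}{2940755}} = \frac{1}{\frac{9305732}{2940755}} = \frac{2940755}{9305732}$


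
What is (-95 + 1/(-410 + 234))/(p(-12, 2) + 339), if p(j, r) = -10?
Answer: -16721/57904 ≈ -0.28877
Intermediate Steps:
(-95 + 1/(-410 + 234))/(p(-12, 2) + 339) = (-95 + 1/(-410 + 234))/(-10 + 339) = (-95 + 1/(-176))/329 = (-95 - 1/176)*(1/329) = -16721/176*1/329 = -16721/57904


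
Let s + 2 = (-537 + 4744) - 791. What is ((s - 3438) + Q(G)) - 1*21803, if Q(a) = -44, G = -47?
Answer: -21871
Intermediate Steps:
s = 3414 (s = -2 + ((-537 + 4744) - 791) = -2 + (4207 - 791) = -2 + 3416 = 3414)
((s - 3438) + Q(G)) - 1*21803 = ((3414 - 3438) - 44) - 1*21803 = (-24 - 44) - 21803 = -68 - 21803 = -21871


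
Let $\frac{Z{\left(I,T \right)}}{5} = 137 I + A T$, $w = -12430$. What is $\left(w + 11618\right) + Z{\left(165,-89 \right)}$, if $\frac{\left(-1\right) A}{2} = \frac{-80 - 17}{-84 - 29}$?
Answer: $\frac{12766399}{113} \approx 1.1298 \cdot 10^{5}$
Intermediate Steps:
$A = - \frac{194}{113}$ ($A = - 2 \frac{-80 - 17}{-84 - 29} = - 2 \left(- \frac{97}{-113}\right) = - 2 \left(\left(-97\right) \left(- \frac{1}{113}\right)\right) = \left(-2\right) \frac{97}{113} = - \frac{194}{113} \approx -1.7168$)
$Z{\left(I,T \right)} = 685 I - \frac{970 T}{113}$ ($Z{\left(I,T \right)} = 5 \left(137 I - \frac{194 T}{113}\right) = 685 I - \frac{970 T}{113}$)
$\left(w + 11618\right) + Z{\left(165,-89 \right)} = \left(-12430 + 11618\right) + \left(685 \cdot 165 - - \frac{86330}{113}\right) = -812 + \left(113025 + \frac{86330}{113}\right) = -812 + \frac{12858155}{113} = \frac{12766399}{113}$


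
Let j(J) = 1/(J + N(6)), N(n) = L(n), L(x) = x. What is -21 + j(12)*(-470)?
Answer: -424/9 ≈ -47.111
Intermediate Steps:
N(n) = n
j(J) = 1/(6 + J) (j(J) = 1/(J + 6) = 1/(6 + J))
-21 + j(12)*(-470) = -21 - 470/(6 + 12) = -21 - 470/18 = -21 + (1/18)*(-470) = -21 - 235/9 = -424/9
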